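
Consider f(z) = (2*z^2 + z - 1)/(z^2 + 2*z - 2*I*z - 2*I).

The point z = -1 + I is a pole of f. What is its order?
2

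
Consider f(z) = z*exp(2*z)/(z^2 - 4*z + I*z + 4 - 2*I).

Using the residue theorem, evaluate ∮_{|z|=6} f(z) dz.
By the residue theorem, ∮_C f(z) dz = 2πi · (sum of the residues of f at the poles inside |z| = 6).

The denominator factors as (z - 2)*(z - 2 + I), so the singularities of f are simple poles at z = 2, z = 2 - I.
  |2|² = 4 < 36 = 6², so this pole is inside the contour.
  |2 - I|² = 5 < 36 = 6², so this pole is inside the contour.

With P(z) = z*exp(2*z) and Q(z) = z^2 - 4*z + I*z + 4 - 2*I, each pole is simple, so Res(f, z₀) = P(z₀)/Q'(z₀) with Q'(z) = 2*z - 4 + I.
  Res(f, 2) = P(2)/Q'(2) = (2*exp(4))/(I) = -2*I*exp(4)
  Res(f, 2 - I) = P(2 - I)/Q'(2 - I) = ((2 - I)*exp(4 - 2*I))/(-I) = (1 + 2*I)*exp(4 - 2*I)

Sum of residues inside C: -2*I*exp(4) + (1 + 2*I)*exp(4 - 2*I)
∮_C f(z) dz = 2πi · (-2*I*exp(4) + (1 + 2*I)*exp(4 - 2*I)) = 4*pi*exp(4) + pi*(-4 + 2*I)*exp(4 - 2*I)

Final answer: 4*pi*exp(4) + pi*(-4 + 2*I)*exp(4 - 2*I)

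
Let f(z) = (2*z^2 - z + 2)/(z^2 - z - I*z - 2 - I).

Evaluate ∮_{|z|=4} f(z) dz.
By the residue theorem, ∮_C f(z) dz = 2πi · (sum of the residues of f at the poles inside |z| = 4).

The denominator factors as (z - 2 - I)*(z + 1), so the singularities of f are simple poles at z = 2 + I, z = -1.
  |2 + I|² = 5 < 16 = 4², so this pole is inside the contour.
  |-1|² = 1 < 16 = 4², so this pole is inside the contour.

With P(z) = 2*z^2 - z + 2 and Q(z) = z^2 - z - I*z - 2 - I, each pole is simple, so Res(f, z₀) = P(z₀)/Q'(z₀) with Q'(z) = 2*z - 1 - I.
  Res(f, 2 + I) = P(2 + I)/Q'(2 + I) = (6 + 7*I)/(3 + I) = 5/2 + 3*I/2
  Res(f, -1) = P(-1)/Q'(-1) = (5)/(-3 - I) = -3/2 + I/2

Sum of residues inside C: 1 + 2*I
∮_C f(z) dz = 2πi · (1 + 2*I) = pi*(-4 + 2*I)

Final answer: pi*(-4 + 2*I)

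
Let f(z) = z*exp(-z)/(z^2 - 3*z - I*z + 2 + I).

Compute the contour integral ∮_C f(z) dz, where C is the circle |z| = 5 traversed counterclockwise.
By the residue theorem, ∮_C f(z) dz = 2πi · (sum of the residues of f at the poles inside |z| = 5).

The denominator factors as (z - 1)*(z - 2 - I), so the singularities of f are simple poles at z = 1, z = 2 + I.
  |1|² = 1 < 25 = 5², so this pole is inside the contour.
  |2 + I|² = 5 < 25 = 5², so this pole is inside the contour.

With P(z) = z*exp(-z) and Q(z) = z^2 - 3*z - I*z + 2 + I, each pole is simple, so Res(f, z₀) = P(z₀)/Q'(z₀) with Q'(z) = 2*z - 3 - I.
  Res(f, 1) = P(1)/Q'(1) = (exp(-1))/(-1 - I) = (-1/2 + I/2)*exp(-1)
  Res(f, 2 + I) = P(2 + I)/Q'(2 + I) = ((2 + I)*exp(-2 - I))/(1 + I) = (3/2 - I/2)*exp(-2 - I)

Sum of residues inside C: (3/2 - I/2)*exp(-2 - I) + (-1/2 + I/2)*exp(-1)
∮_C f(z) dz = 2πi · ((3/2 - I/2)*exp(-2 - I) + (-1/2 + I/2)*exp(-1)) = pi*(-1 - I)*exp(-1) + pi*(1 + 3*I)*exp(-2 - I)

Final answer: pi*(-1 - I)*exp(-1) + pi*(1 + 3*I)*exp(-2 - I)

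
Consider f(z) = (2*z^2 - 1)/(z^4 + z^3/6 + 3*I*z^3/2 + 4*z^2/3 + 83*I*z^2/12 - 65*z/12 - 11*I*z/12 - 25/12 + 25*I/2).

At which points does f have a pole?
The singularities of f are the zeros of the denominator. Factoring,
  z^4 + z^3/6 + 3*I*z^3/2 + 4*z^2/3 + 83*I*z^2/12 - 65*z/12 - 11*I*z/12 - 25/12 + 25*I/2 = (z - I)*(z - 1/3 + 2*I)*(z + 2 - 3*I/2)*(z - 3/2 + 2*I)
so the candidates are z = I, z = 1/3 - 2*I, z = -2 + 3*I/2, z = 3/2 - 2*I.

Check the numerator P(z) = 2*z^2 - 1 at each one:
  P(I) = -3 ≠ 0, so z = I is a (simple) pole.
  P(1/3 - 2*I) = -79/9 - 8*I/3 ≠ 0, so z = 1/3 - 2*I is a (simple) pole.
  P(-2 + 3*I/2) = 5/2 - 12*I ≠ 0, so z = -2 + 3*I/2 is a (simple) pole.
  P(3/2 - 2*I) = -9/2 - 12*I ≠ 0, so z = 3/2 - 2*I is a (simple) pole.

Poles of f: {-2 + 3*I/2, I, 1/3 - 2*I, 3/2 - 2*I}

Final answer: {-2 + 3*I/2, I, 1/3 - 2*I, 3/2 - 2*I}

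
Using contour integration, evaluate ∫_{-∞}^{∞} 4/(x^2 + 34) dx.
Let f(z) = 4/(z^2 + 34). The denominator has no real zeros and deg Q - deg P = 2 ≥ 2, so the integral of f over the upper semicircle |z| = R tends to 0 as R → ∞. Closing the contour in the upper half-plane,
  ∫_{-∞}^{∞} f(x) dx = 2πi · Σ Res(f, z_k)  over the poles with Im z_k > 0.

Zeros of the denominator: z^2 + 34 = 0 gives z = ±sqrt(34)*I.
Upper half-plane: z = sqrt(34)*I (simple).

Each pole is a simple zero of Q(z) = z^2 + 34, so Res(f, z₀) = P(z₀)/Q'(z₀) with P(z) = 4, Q'(z) = 2*z:
  Res(f, sqrt(34)*I) = (4)/(2*sqrt(34)*I) = -sqrt(34)*I/17

∫_{-∞}^{∞} f(x) dx = 2πi · (-sqrt(34)*I/17) = 2*sqrt(34)*pi/17

Final answer: 2*sqrt(34)*pi/17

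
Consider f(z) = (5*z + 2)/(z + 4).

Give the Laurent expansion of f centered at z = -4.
Put w = z - (-4), i.e. z = w - 4. The denominator is w, so it suffices to rewrite the numerator in powers of w.

P(z) = 5*z + 2
P(w - 4) = -18 + 5*w

Dividing each term by w:
  f = -18/w + 5

Substituting back w = z + 4:
  f(z) = -18/(z + 4) + 5

The series is finite because the numerator is a polynomial; the negative powers form the principal part, and the coefficient of 1/(z + 4) gives Res(f, -4) = -18.

Final answer: -18/(z + 4) + 5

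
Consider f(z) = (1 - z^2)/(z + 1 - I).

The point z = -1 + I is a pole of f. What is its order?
Factor the denominator:
  z + 1 - I = (z + 1 - I)

The numerator P(z) = 1 - z^2 has P(-1 + I) = 1 + 2*I ≠ 0, so no factor of (z + 1 - I) cancels.
Near z = -1 + I we can therefore write f(z) = g(z)/(z + 1 - I) with g analytic at -1 + I and g(-1 + I) ≠ 0 (g is just the numerator).

Hence z = -1 + I is a pole of order 1.

Final answer: 1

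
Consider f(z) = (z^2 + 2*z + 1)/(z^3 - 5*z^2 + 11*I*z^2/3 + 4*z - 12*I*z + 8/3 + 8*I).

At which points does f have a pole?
The singularities of f are the zeros of the denominator. Factoring,
  z^3 - 5*z^2 + 11*I*z^2/3 + 4*z - 12*I*z + 8/3 + 8*I = (z - 2 + 2*I)*(z - 1 + I)*(z - 2 + 2*I/3)
so the candidates are z = 2 - 2*I, z = 1 - I, z = 2 - 2*I/3.

Check the numerator P(z) = z^2 + 2*z + 1 at each one:
  P(2 - 2*I) = 5 - 12*I ≠ 0, so z = 2 - 2*I is a (simple) pole.
  P(1 - I) = 3 - 4*I ≠ 0, so z = 1 - I is a (simple) pole.
  P(2 - 2*I/3) = 77/9 - 4*I ≠ 0, so z = 2 - 2*I/3 is a (simple) pole.

Poles of f: {1 - I, 2 - 2*I, 2 - 2*I/3}

Final answer: {1 - I, 2 - 2*I, 2 - 2*I/3}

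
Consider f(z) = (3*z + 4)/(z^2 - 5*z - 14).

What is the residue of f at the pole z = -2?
Write f(z) = P(z)/Q(z) with P(z) = 3*z + 4 and Q(z) = z^2 - 5*z - 14.
The denominator factors as Q(z) = (z - 7)*(z + 2), so z = -2 is a simple zero of Q and P is analytic there; z = -2 is therefore a simple pole and
  Res(f, z₀) = P(z₀)/Q'(z₀).

Q'(z) = 2*z - 5, so Q'(-2) = -9.
P(-2) = -2.

Res(f, -2) = (-2)/(-9) = 2/9

Final answer: 2/9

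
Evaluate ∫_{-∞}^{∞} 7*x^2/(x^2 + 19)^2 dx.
Let f(z) = 7*z^2/(z^2 + 19)^2. The denominator has no real zeros and deg Q - deg P = 2 ≥ 2, so the integral of f over the upper semicircle |z| = R tends to 0 as R → ∞. Closing the contour in the upper half-plane,
  ∫_{-∞}^{∞} f(x) dx = 2πi · Σ Res(f, z_k)  over the poles with Im z_k > 0.

Zeros of the denominator: z^2 + 19 = 0 gives z = ±sqrt(19)*I.
Upper half-plane: z = sqrt(19)*I (a pole of order 2).

Write f(z) = g(z)/(z - sqrt(19)*I)^2 with g(z) = 7*z^2/(z + sqrt(19)*I)^2. For a double pole, Res(f, z₀) = g'(z₀):
  g'(z) = 14*sqrt(19)*I*z/(z + sqrt(19)*I)^3
  Res(f, sqrt(19)*I) = g'(sqrt(19)*I) = -7*sqrt(19)*I/76

∫_{-∞}^{∞} f(x) dx = 2πi · (-7*sqrt(19)*I/76) = 7*sqrt(19)*pi/38

Final answer: 7*sqrt(19)*pi/38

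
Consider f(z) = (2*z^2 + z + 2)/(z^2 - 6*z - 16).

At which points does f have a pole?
The singularities of f are the zeros of the denominator. Factoring,
  z^2 - 6*z - 16 = (z + 2)*(z - 8)
so the candidates are z = -2, z = 8.

Check the numerator P(z) = 2*z^2 + z + 2 at each one:
  P(-2) = 8 ≠ 0, so z = -2 is a (simple) pole.
  P(8) = 138 ≠ 0, so z = 8 is a (simple) pole.

Poles of f: {-2, 8}

Final answer: {-2, 8}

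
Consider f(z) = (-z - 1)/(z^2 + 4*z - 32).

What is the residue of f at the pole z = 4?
Write f(z) = P(z)/Q(z) with P(z) = -z - 1 and Q(z) = z^2 + 4*z - 32.
The denominator factors as Q(z) = (z - 4)*(z + 8), so z = 4 is a simple zero of Q and P is analytic there; z = 4 is therefore a simple pole and
  Res(f, z₀) = P(z₀)/Q'(z₀).

Q'(z) = 2*z + 4, so Q'(4) = 12.
P(4) = -5.

Res(f, 4) = (-5)/(12) = -5/12

Final answer: -5/12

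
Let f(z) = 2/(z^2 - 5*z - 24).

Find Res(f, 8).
2/11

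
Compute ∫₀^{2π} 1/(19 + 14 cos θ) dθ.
Let J = ∫₀^{2π} dθ/(19 + 14 cos θ).
Put z = e^{iθ}: then cos θ = (z + 1/z)/2, dθ = dz/(iz), and z runs once counterclockwise around |z| = 1:
  J = ∮_{|z|=1} 1/(19 + 14*(z + 1/z)/2) · dz/(iz) = (2/i) ∮_{|z|=1} dz/(14*z^2 + 38*z + 14).
The roots of 14*z^2 + 38*z + 14 are z = (-19 ± sqrt(19^2 - 14^2))/14, with sqrt(165) = sqrt(165); their product is 1, so only z₊ = -19/14 + sqrt(165)/14 lies inside the unit circle (z₋ = -19/14 - sqrt(165)/14 lies outside).
z₊ is a simple zero of q(z) = 14*z^2 + 38*z + 14, so Res(1/q, z₊) = 1/q'(z₊) with q'(z) = 28*z + 38; and q'(z₊) = 14*(z₊ - z₋) = 2*sqrt(165).
Therefore J = (2/i) · 2πi · 1/(2*sqrt(165)) = 2*pi/(sqrt(165)) = 2*sqrt(165)*pi/165

Final answer: 2*sqrt(165)*pi/165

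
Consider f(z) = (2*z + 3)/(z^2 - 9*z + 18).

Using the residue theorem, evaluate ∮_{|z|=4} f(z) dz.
By the residue theorem, ∮_C f(z) dz = 2πi · (sum of the residues of f at the poles inside |z| = 4).

The denominator factors as (z - 3)*(z - 6), so the singularities of f are simple poles at z = 3, z = 6.
  |3|² = 9 < 16 = 4², so this pole is inside the contour.
  |6|² = 36 > 16 = 4², so this pole is outside the contour.

With P(z) = 2*z + 3 and Q(z) = z^2 - 9*z + 18, each pole is simple, so Res(f, z₀) = P(z₀)/Q'(z₀) with Q'(z) = 2*z - 9.
  Res(f, 3) = P(3)/Q'(3) = (9)/(-3) = -3

∮_C f(z) dz = 2πi · (-3) = -6*I*pi

Final answer: -6*I*pi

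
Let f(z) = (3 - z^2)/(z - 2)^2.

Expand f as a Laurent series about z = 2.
Put w = z - (2), i.e. z = w + 2. The denominator is w^2, so it suffices to rewrite the numerator in powers of w.

P(z) = 3 - z^2
P(w + 2) = -1 - 4*w - w^2

Dividing each term by w^2:
  f = -1/w^2 - 4/w - 1

Substituting back w = z - 2:
  f(z) = -1/(z - 2)^2 - 4/(z - 2) - 1

The series is finite because the numerator is a polynomial; the negative powers form the principal part, and the coefficient of 1/(z - 2) gives Res(f, 2) = -4.

Final answer: -1/(z - 2)^2 - 4/(z - 2) - 1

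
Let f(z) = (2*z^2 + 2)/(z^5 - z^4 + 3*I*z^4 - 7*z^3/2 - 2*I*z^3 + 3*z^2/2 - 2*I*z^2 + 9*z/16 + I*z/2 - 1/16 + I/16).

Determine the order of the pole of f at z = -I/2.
Factor the denominator:
  z^5 - z^4 + 3*I*z^4 - 7*z^3/2 - 2*I*z^3 + 3*z^2/2 - 2*I*z^2 + 9*z/16 + I*z/2 - 1/16 + I/16 = (z + I/2)^4*(z - 1 + I)

The numerator P(z) = 2*z^2 + 2 has P(-I/2) = 3/2 ≠ 0, so no factor of (z + I/2) cancels.
Near z = -I/2 we can therefore write f(z) = g(z)/(z + I/2)^4 with g analytic at -I/2 and g(-I/2) ≠ 0 (g is the numerator divided by the remaining denominator factors).

Hence z = -I/2 is a pole of order 4.

Final answer: 4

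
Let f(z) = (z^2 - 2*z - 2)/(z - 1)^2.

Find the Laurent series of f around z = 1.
-3/(z - 1)^2 + 1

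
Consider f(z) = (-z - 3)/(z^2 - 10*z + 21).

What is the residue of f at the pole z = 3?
Write f(z) = P(z)/Q(z) with P(z) = -z - 3 and Q(z) = z^2 - 10*z + 21.
The denominator factors as Q(z) = (z - 7)*(z - 3), so z = 3 is a simple zero of Q and P is analytic there; z = 3 is therefore a simple pole and
  Res(f, z₀) = P(z₀)/Q'(z₀).

Q'(z) = 2*z - 10, so Q'(3) = -4.
P(3) = -6.

Res(f, 3) = (-6)/(-4) = 3/2

Final answer: 3/2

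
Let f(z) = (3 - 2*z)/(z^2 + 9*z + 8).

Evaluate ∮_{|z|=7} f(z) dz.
By the residue theorem, ∮_C f(z) dz = 2πi · (sum of the residues of f at the poles inside |z| = 7).

The denominator factors as (z + 8)*(z + 1), so the singularities of f are simple poles at z = -8, z = -1.
  |-8|² = 64 > 49 = 7², so this pole is outside the contour.
  |-1|² = 1 < 49 = 7², so this pole is inside the contour.

With P(z) = 3 - 2*z and Q(z) = z^2 + 9*z + 8, each pole is simple, so Res(f, z₀) = P(z₀)/Q'(z₀) with Q'(z) = 2*z + 9.
  Res(f, -1) = P(-1)/Q'(-1) = (5)/(7) = 5/7

∮_C f(z) dz = 2πi · (5/7) = 10*I*pi/7

Final answer: 10*I*pi/7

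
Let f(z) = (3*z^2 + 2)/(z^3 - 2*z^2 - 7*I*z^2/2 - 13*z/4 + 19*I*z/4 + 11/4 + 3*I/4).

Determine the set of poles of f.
{I, 1/2 + 3*I/2, 3/2 + I}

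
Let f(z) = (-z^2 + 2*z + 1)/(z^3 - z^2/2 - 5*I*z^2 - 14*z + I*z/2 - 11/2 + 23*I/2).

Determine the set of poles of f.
{-3/2 + 2*I, -1 + I, 3 + 2*I}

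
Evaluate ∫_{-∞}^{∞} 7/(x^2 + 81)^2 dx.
Let f(z) = 7/(z^2 + 81)^2. The denominator has no real zeros and deg Q - deg P = 4 ≥ 2, so the integral of f over the upper semicircle |z| = R tends to 0 as R → ∞. Closing the contour in the upper half-plane,
  ∫_{-∞}^{∞} f(x) dx = 2πi · Σ Res(f, z_k)  over the poles with Im z_k > 0.

Zeros of the denominator: z^2 + 81 = 0 gives z = ±9*I.
Upper half-plane: z = 9*I (a pole of order 2).

Write f(z) = g(z)/(z - 9*I)^2 with g(z) = 7/(z + 9*I)^2. For a double pole, Res(f, z₀) = g'(z₀):
  g'(z) = -14/(z + 9*I)^3
  Res(f, 9*I) = g'(9*I) = -7*I/2916

∫_{-∞}^{∞} f(x) dx = 2πi · (-7*I/2916) = 7*pi/1458

Final answer: 7*pi/1458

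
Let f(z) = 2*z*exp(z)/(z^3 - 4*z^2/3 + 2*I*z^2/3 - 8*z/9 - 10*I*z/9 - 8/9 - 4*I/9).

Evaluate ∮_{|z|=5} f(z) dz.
By the residue theorem, ∮_C f(z) dz = 2πi · (sum of the residues of f at the poles inside |z| = 5).

The denominator factors as (z + 1/3 + I)*(z - 2)*(z + 1/3 - I/3), so the singularities of f are simple poles at z = -1/3 - I, z = 2, z = -1/3 + I/3.
  |-1/3 - I|² = 10/9 < 25 = 5², so this pole is inside the contour.
  |2|² = 4 < 25 = 5², so this pole is inside the contour.
  |-1/3 + I/3|² = 2/9 < 25 = 5², so this pole is inside the contour.

With P(z) = 2*z*exp(z) and Q(z) = z^3 - 4*z^2/3 + 2*I*z^2/3 - 8*z/9 - 10*I*z/9 - 8/9 - 4*I/9, each pole is simple, so Res(f, z₀) = P(z₀)/Q'(z₀) with Q'(z) = 3*z^2 - 8*z/3 + 4*I*z/3 - 8/9 - 10*I/9.
  Res(f, -1/3 - I) = P(-1/3 - I)/Q'(-1/3 - I) = ((-2/3 - 2*I)*exp(-1/3 - I))/(-4/3 + 28*I/9) = (-27/58 + 12*I/29)*exp(-1/3 - I)
  Res(f, 2) = P(2)/Q'(2) = (4*exp(2))/(52/9 + 14*I/9) = (468/725 - 126*I/725)*exp(2)
  Res(f, -1/3 + I/3) = P(-1/3 + I/3)/Q'(-1/3 + I/3) = ((-2/3 + 2*I/3)*exp(-1/3 + I/3))/(-4/9 - 28*I/9) = (-9/50 - 6*I/25)*exp(-1/3 + I/3)

Sum of residues inside C: (468/725 - 126*I/725)*exp(2) + (-9/50 - 6*I/25)*exp(-1/3 + I/3) + (-27/58 + 12*I/29)*exp(-1/3 - I)
∮_C f(z) dz = 2πi · ((468/725 - 126*I/725)*exp(2) + (-9/50 - 6*I/25)*exp(-1/3 + I/3) + (-27/58 + 12*I/29)*exp(-1/3 - I)) = pi*(12/25 - 9*I/25)*exp(-1/3 + I/3) + pi*(-24/29 - 27*I/29)*exp(-1/3 - I) + pi*(252/725 + 936*I/725)*exp(2)

Final answer: pi*(12/25 - 9*I/25)*exp(-1/3 + I/3) + pi*(-24/29 - 27*I/29)*exp(-1/3 - I) + pi*(252/725 + 936*I/725)*exp(2)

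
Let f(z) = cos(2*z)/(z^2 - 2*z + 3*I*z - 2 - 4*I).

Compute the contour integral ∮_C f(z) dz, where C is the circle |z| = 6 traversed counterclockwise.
By the residue theorem, ∮_C f(z) dz = 2πi · (sum of the residues of f at the poles inside |z| = 6).

The denominator factors as (z - 2 + I)*(z + 2*I), so the singularities of f are simple poles at z = 2 - I, z = -2*I.
  |2 - I|² = 5 < 36 = 6², so this pole is inside the contour.
  |-2*I|² = 4 < 36 = 6², so this pole is inside the contour.

With P(z) = cos(2*z) and Q(z) = z^2 - 2*z + 3*I*z - 2 - 4*I, each pole is simple, so Res(f, z₀) = P(z₀)/Q'(z₀) with Q'(z) = 2*z - 2 + 3*I.
  Res(f, 2 - I) = P(2 - I)/Q'(2 - I) = (cos(4 - 2*I))/(2 + I) = (2/5 - I/5)*cos(4 - 2*I)
  Res(f, -2*I) = P(-2*I)/Q'(-2*I) = (cosh(4))/(-2 - I) = (-2/5 + I/5)*cosh(4)

Sum of residues inside C: (2/5 - I/5)*cos(4 - 2*I) + (-2/5 + I/5)*cosh(4)
∮_C f(z) dz = 2πi · ((2/5 - I/5)*cos(4 - 2*I) + (-2/5 + I/5)*cosh(4)) = pi*(-2/5 - 4*I/5)*cosh(4) + pi*(2/5 + 4*I/5)*cos(4 - 2*I)

Final answer: pi*(-2/5 - 4*I/5)*cosh(4) + pi*(2/5 + 4*I/5)*cos(4 - 2*I)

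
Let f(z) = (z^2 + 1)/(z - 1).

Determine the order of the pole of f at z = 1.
Factor the denominator:
  z - 1 = (z - 1)

The numerator P(z) = z^2 + 1 has P(1) = 2 ≠ 0, so no factor of (z - 1) cancels.
Near z = 1 we can therefore write f(z) = g(z)/(z - 1) with g analytic at 1 and g(1) ≠ 0 (g is just the numerator).

Hence z = 1 is a pole of order 1.

Final answer: 1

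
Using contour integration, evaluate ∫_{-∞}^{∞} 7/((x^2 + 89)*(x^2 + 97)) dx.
7*pi*(-89*sqrt(97) + 97*sqrt(89))/69064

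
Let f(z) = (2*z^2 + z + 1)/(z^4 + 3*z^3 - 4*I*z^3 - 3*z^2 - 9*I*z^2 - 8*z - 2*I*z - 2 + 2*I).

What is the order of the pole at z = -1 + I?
3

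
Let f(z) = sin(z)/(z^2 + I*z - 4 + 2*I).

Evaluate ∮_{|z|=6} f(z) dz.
By the residue theorem, ∮_C f(z) dz = 2πi · (sum of the residues of f at the poles inside |z| = 6).

The denominator factors as (z + 2)*(z - 2 + I), so the singularities of f are simple poles at z = -2, z = 2 - I.
  |-2|² = 4 < 36 = 6², so this pole is inside the contour.
  |2 - I|² = 5 < 36 = 6², so this pole is inside the contour.

With P(z) = sin(z) and Q(z) = z^2 + I*z - 4 + 2*I, each pole is simple, so Res(f, z₀) = P(z₀)/Q'(z₀) with Q'(z) = 2*z + I.
  Res(f, -2) = P(-2)/Q'(-2) = (-sin(2))/(-4 + I) = (4/17 + I/17)*sin(2)
  Res(f, 2 - I) = P(2 - I)/Q'(2 - I) = (sin(2 - I))/(4 - I) = (4/17 + I/17)*sin(2 - I)

Sum of residues inside C: (4/17 + I/17)*sin(2) + (4/17 + I/17)*sin(2 - I)
∮_C f(z) dz = 2πi · ((4/17 + I/17)*sin(2) + (4/17 + I/17)*sin(2 - I)) = pi*(-2/17 + 8*I/17)*sin(2) + pi*(-2/17 + 8*I/17)*sin(2 - I)

Final answer: pi*(-2/17 + 8*I/17)*sin(2) + pi*(-2/17 + 8*I/17)*sin(2 - I)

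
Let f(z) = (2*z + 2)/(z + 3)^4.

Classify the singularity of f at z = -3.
Write f(z) = g(z)/(z + 3)^4 with g(z) = 2*z + 2.
g is entire and g(-3) = -4 ≠ 0, so no factor of (z + 3) cancels: the Laurent expansion of f about z = -3 starts at the power -4, i.e. lim_{z→z₀} (z - z₀)^4 f(z) = -4 is finite and nonzero.
So z = -3 is a pole of order 4.

Final answer: pole of order 4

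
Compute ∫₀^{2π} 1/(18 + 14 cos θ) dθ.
sqrt(2)*pi/8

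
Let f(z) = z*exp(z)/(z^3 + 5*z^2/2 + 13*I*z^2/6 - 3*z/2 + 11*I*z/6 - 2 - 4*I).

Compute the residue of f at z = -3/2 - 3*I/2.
Write f(z) = P(z)/Q(z) with P(z) = z*exp(z) and Q(z) = z^3 + 5*z^2/2 + 13*I*z^2/6 - 3*z/2 + 11*I*z/6 - 2 - 4*I.
The denominator factors as Q(z) = (z + 2 + 2*I/3)*(z + 3/2 + 3*I/2)*(z - 1), so z = -3/2 - 3*I/2 is a simple zero of Q and P is analytic there; z = -3/2 - 3*I/2 is therefore a simple pole and
  Res(f, z₀) = P(z₀)/Q'(z₀).

Q'(z) = 3*z^2 + 5*z + 13*I*z/3 - 3/2 + 11*I/6, so Q'(-3/2 - 3*I/2) = -5/2 + 4*I/3.
P(-3/2 - 3*I/2) = (-3/2 - 3*I/2)*exp(-3/2 - 3*I/2).

Res(f, -3/2 - 3*I/2) = ((-3/2 - 3*I/2)*exp(-3/2 - 3*I/2))/(-5/2 + 4*I/3) = (63/289 + 207*I/289)*exp(-3/2 - 3*I/2)

Final answer: (63/289 + 207*I/289)*exp(-3/2 - 3*I/2)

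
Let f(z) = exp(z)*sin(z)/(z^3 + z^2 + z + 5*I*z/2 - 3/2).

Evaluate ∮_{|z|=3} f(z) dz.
By the residue theorem, ∮_C f(z) dz = 2πi · (sum of the residues of f at the poles inside |z| = 3).

The denominator factors as (z + 3/2 - 3*I/2)*(z + I)*(z - 1/2 + I/2), so the singularities of f are simple poles at z = -3/2 + 3*I/2, z = -I, z = 1/2 - I/2.
  |-3/2 + 3*I/2|² = 9/2 < 9 = 3², so this pole is inside the contour.
  |-I|² = 1 < 9 = 3², so this pole is inside the contour.
  |1/2 - I/2|² = 1/2 < 9 = 3², so this pole is inside the contour.

With P(z) = exp(z)*sin(z) and Q(z) = z^3 + z^2 + z + 5*I*z/2 - 3/2, each pole is simple, so Res(f, z₀) = P(z₀)/Q'(z₀) with Q'(z) = 3*z^2 + 2*z + 1 + 5*I/2.
  Res(f, -3/2 + 3*I/2) = P(-3/2 + 3*I/2)/Q'(-3/2 + 3*I/2) = (-exp(-3/2 + 3*I/2)*sin(3/2 - 3*I/2))/(-2 - 8*I) = (1/34 - 2*I/17)*exp(-3/2 + 3*I/2)*sin(3/2 - 3*I/2)
  Res(f, -I) = P(-I)/Q'(-I) = (-I*exp(-I)*sinh(1))/(-2 + I/2) = (-2/17 + 8*I/17)*exp(-I)*sinh(1)
  Res(f, 1/2 - I/2) = P(1/2 - I/2)/Q'(1/2 - I/2) = (exp(1/2 - I/2)*sin(1/2 - I/2))/(2) = exp(1/2 - I/2)*sin(1/2 - I/2)/2

Sum of residues inside C: exp(1/2 - I/2)*sin(1/2 - I/2)/2 + (1/34 - 2*I/17)*exp(-3/2 + 3*I/2)*sin(3/2 - 3*I/2) + (-2/17 + 8*I/17)*exp(-I)*sinh(1)
∮_C f(z) dz = 2πi · (exp(1/2 - I/2)*sin(1/2 - I/2)/2 + (1/34 - 2*I/17)*exp(-3/2 + 3*I/2)*sin(3/2 - 3*I/2) + (-2/17 + 8*I/17)*exp(-I)*sinh(1)) = pi*(4/17 + I/17)*exp(-3/2 + 3*I/2)*sin(3/2 - 3*I/2) + I*pi*exp(1/2 - I/2)*sin(1/2 - I/2) + pi*(-16/17 - 4*I/17)*exp(-I)*sinh(1)

Final answer: pi*(4/17 + I/17)*exp(-3/2 + 3*I/2)*sin(3/2 - 3*I/2) + I*pi*exp(1/2 - I/2)*sin(1/2 - I/2) + pi*(-16/17 - 4*I/17)*exp(-I)*sinh(1)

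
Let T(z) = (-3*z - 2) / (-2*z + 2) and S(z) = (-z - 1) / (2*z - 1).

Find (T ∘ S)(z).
(-z + 5)/(6*z)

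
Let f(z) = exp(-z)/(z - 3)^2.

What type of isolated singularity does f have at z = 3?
pole of order 2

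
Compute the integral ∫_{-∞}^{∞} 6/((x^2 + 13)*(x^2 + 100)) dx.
Let f(z) = 6/((z^2 + 13)*(z^2 + 100)). The denominator has no real zeros and deg Q - deg P = 4 ≥ 2, so the integral of f over the upper semicircle |z| = R tends to 0 as R → ∞. Closing the contour in the upper half-plane,
  ∫_{-∞}^{∞} f(x) dx = 2πi · Σ Res(f, z_k)  over the poles with Im z_k > 0.

Zeros of the denominator: z^2 + 13 = 0 gives z = ±sqrt(13)*I; z^2 + 100 = 0 gives z = ±10*I.
Upper half-plane: z = 10*I, z = sqrt(13)*I (simple).

Each pole is a simple zero of Q(z) = z^4 + 113*z^2 + 1300, so Res(f, z₀) = P(z₀)/Q'(z₀) with P(z) = 6, Q'(z) = 4*z^3 + 226*z:
  Res(f, 10*I) = (6)/(-1740*I) = I/290
  Res(f, sqrt(13)*I) = (6)/(174*sqrt(13)*I) = -sqrt(13)*I/377

Sum of residues: I*(13 - 10*sqrt(13))/3770
∫_{-∞}^{∞} f(x) dx = 2πi · (I*(13 - 10*sqrt(13))/3770) = pi*(-13 + 10*sqrt(13))/1885

Final answer: pi*(-13 + 10*sqrt(13))/1885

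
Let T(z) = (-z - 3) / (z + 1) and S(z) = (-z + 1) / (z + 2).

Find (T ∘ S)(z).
(T ∘ S)(z) = T(S(z)) = ((-1)*S(z) + (-3))/((1)*S(z) + (1)). Multiply numerator and denominator by z + 2:
  numerator:   (-1)*(-z + 1) + (-3)*(z + 2) = -2*z - 7
  denominator: (1)*(-z + 1) + (1)*(z + 2) = 3
(T ∘ S)(z) = (-2*z - 7)/3

Final answer: (-2*z - 7)/3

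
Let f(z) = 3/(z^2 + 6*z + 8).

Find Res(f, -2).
3/2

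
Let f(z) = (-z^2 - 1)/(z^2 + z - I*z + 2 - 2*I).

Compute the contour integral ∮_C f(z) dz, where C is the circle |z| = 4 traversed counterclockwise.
By the residue theorem, ∮_C f(z) dz = 2πi · (sum of the residues of f at the poles inside |z| = 4).

The denominator factors as (z - 2*I)*(z + 1 + I), so the singularities of f are simple poles at z = 2*I, z = -1 - I.
  |2*I|² = 4 < 16 = 4², so this pole is inside the contour.
  |-1 - I|² = 2 < 16 = 4², so this pole is inside the contour.

With P(z) = -z^2 - 1 and Q(z) = z^2 + z - I*z + 2 - 2*I, each pole is simple, so Res(f, z₀) = P(z₀)/Q'(z₀) with Q'(z) = 2*z + 1 - I.
  Res(f, 2*I) = P(2*I)/Q'(2*I) = (3)/(1 + 3*I) = 3/10 - 9*I/10
  Res(f, -1 - I) = P(-1 - I)/Q'(-1 - I) = (-1 - 2*I)/(-1 - 3*I) = 7/10 - I/10

Sum of residues inside C: 1 - I
∮_C f(z) dz = 2πi · (1 - I) = pi*(2 + 2*I)

Final answer: pi*(2 + 2*I)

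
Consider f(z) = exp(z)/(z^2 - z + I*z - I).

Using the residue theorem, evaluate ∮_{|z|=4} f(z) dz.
pi*(-1 - I)*exp(-I) + exp(1)*pi*(1 + I)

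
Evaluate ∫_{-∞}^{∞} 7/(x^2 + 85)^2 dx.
Let f(z) = 7/(z^2 + 85)^2. The denominator has no real zeros and deg Q - deg P = 4 ≥ 2, so the integral of f over the upper semicircle |z| = R tends to 0 as R → ∞. Closing the contour in the upper half-plane,
  ∫_{-∞}^{∞} f(x) dx = 2πi · Σ Res(f, z_k)  over the poles with Im z_k > 0.

Zeros of the denominator: z^2 + 85 = 0 gives z = ±sqrt(85)*I.
Upper half-plane: z = sqrt(85)*I (a pole of order 2).

Write f(z) = g(z)/(z - sqrt(85)*I)^2 with g(z) = 7/(z + sqrt(85)*I)^2. For a double pole, Res(f, z₀) = g'(z₀):
  g'(z) = -14/(z + sqrt(85)*I)^3
  Res(f, sqrt(85)*I) = g'(sqrt(85)*I) = -7*sqrt(85)*I/28900

∫_{-∞}^{∞} f(x) dx = 2πi · (-7*sqrt(85)*I/28900) = 7*sqrt(85)*pi/14450

Final answer: 7*sqrt(85)*pi/14450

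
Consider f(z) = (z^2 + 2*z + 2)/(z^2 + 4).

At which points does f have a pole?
The singularities of f are the zeros of the denominator. Factoring,
  z^2 + 4 = (z + 2*I)*(z - 2*I)
so the candidates are z = -2*I, z = 2*I.

Check the numerator P(z) = z^2 + 2*z + 2 at each one:
  P(-2*I) = -2 - 4*I ≠ 0, so z = -2*I is a (simple) pole.
  P(2*I) = -2 + 4*I ≠ 0, so z = 2*I is a (simple) pole.

Poles of f: {-2*I, 2*I}

Final answer: {-2*I, 2*I}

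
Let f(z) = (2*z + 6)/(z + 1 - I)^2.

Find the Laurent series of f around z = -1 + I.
Put w = z - (-1 + I), i.e. z = w - 1 + I. The denominator is w^2, so it suffices to rewrite the numerator in powers of w.

P(z) = 2*z + 6
P(w - 1 + I) = 4 + 2*I + 2*w

Dividing each term by w^2:
  f = (4 + 2*I)/w^2 + 2/w

Substituting back w = z + 1 - I:
  f(z) = (4 + 2*I)/(z + 1 - I)^2 + 2/(z + 1 - I)

The series is finite because the numerator is a polynomial; the negative powers form the principal part, and the coefficient of 1/(z + 1 - I) gives Res(f, -1 + I) = 2.

Final answer: (4 + 2*I)/(z + 1 - I)^2 + 2/(z + 1 - I)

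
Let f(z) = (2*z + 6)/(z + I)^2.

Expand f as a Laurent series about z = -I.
(6 - 2*I)/(z + I)^2 + 2/(z + I)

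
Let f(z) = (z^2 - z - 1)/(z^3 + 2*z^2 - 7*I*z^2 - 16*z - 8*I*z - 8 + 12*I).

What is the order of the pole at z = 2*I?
Factor the denominator:
  z^3 + 2*z^2 - 7*I*z^2 - 16*z - 8*I*z - 8 + 12*I = (z - 2*I)^2*(z + 2 - 3*I)

The numerator P(z) = z^2 - z - 1 has P(2*I) = -5 - 2*I ≠ 0, so no factor of (z - 2*I) cancels.
Near z = 2*I we can therefore write f(z) = g(z)/(z - 2*I)^2 with g analytic at 2*I and g(2*I) ≠ 0 (g is the numerator divided by the remaining denominator factors).

Hence z = 2*I is a pole of order 2.

Final answer: 2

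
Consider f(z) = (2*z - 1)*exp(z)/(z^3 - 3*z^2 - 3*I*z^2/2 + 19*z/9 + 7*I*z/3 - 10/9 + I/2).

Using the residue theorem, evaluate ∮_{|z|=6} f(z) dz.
pi*(-309/785 - 297*I/785)*exp(-I/3) + pi*(4536/2669 - 2664*I/2669)*exp(1 + 3*I/2) + pi*(-111/85 + 117*I/85)*exp(2 + I/3)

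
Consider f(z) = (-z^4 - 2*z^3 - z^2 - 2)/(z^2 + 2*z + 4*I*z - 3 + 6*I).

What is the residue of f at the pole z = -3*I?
Write f(z) = P(z)/Q(z) with P(z) = -z^4 - 2*z^3 - z^2 - 2 and Q(z) = z^2 + 2*z + 4*I*z - 3 + 6*I.
The denominator factors as Q(z) = (z + 2 + I)*(z + 3*I), so z = -3*I is a simple zero of Q and P is analytic there; z = -3*I is therefore a simple pole and
  Res(f, z₀) = P(z₀)/Q'(z₀).

Q'(z) = 2*z + 2 + 4*I, so Q'(-3*I) = 2 - 2*I.
P(-3*I) = -74 - 54*I.

Res(f, -3*I) = (-74 - 54*I)/(2 - 2*I) = -5 - 32*I

Final answer: -5 - 32*I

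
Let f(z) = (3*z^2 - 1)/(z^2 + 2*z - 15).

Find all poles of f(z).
The singularities of f are the zeros of the denominator. Factoring,
  z^2 + 2*z - 15 = (z - 3)*(z + 5)
so the candidates are z = 3, z = -5.

Check the numerator P(z) = 3*z^2 - 1 at each one:
  P(3) = 26 ≠ 0, so z = 3 is a (simple) pole.
  P(-5) = 74 ≠ 0, so z = -5 is a (simple) pole.

Poles of f: {-5, 3}

Final answer: {-5, 3}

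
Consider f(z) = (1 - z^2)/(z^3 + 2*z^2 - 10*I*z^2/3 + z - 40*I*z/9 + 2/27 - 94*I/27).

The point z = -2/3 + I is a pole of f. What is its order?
1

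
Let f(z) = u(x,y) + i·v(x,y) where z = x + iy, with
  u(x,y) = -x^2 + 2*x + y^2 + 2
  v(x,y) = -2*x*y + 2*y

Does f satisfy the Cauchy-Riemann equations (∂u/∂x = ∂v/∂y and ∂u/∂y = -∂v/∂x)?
∂u/∂x = 2 - 2*x
∂v/∂y = 2 - 2*x
∂u/∂y = 2*y
∂v/∂x = -2*y
∂u/∂x = ∂v/∂y and ∂u/∂y = -∂v/∂x hold identically; f is analytic.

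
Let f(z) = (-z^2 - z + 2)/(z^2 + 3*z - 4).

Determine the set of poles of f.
The singularities of f are the zeros of the denominator. Factoring,
  z^2 + 3*z - 4 = (z + 4)*(z - 1)
so the candidates are z = -4, z = 1.

Check the numerator P(z) = -z^2 - z + 2 at each one:
  P(-4) = -10 ≠ 0, so z = -4 is a (simple) pole.
  P(1) = 0, so the factor (z - 1) cancels and z = 1 is only a removable singularity, not a pole.

Poles of f: {-4}

Final answer: {-4}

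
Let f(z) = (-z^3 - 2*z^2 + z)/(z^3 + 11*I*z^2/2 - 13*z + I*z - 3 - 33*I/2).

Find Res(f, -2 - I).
Write f(z) = P(z)/Q(z) with P(z) = -z^3 - 2*z^2 + z and Q(z) = z^3 + 11*I*z^2/2 - 13*z + I*z - 3 - 33*I/2.
The denominator factors as Q(z) = (z + 2 + I)*(z - 2 + 3*I/2)*(z + 3*I), so z = -2 - I is a simple zero of Q and P is analytic there; z = -2 - I is therefore a simple pole and
  Res(f, z₀) = P(z₀)/Q'(z₀).

Q'(z) = 3*z^2 + 11*I*z - 13 + I, so Q'(-2 - I) = 7 - 9*I.
P(-2 - I) = -6 + 2*I.

Res(f, -2 - I) = (-6 + 2*I)/(7 - 9*I) = -6/13 - 4*I/13

Final answer: -6/13 - 4*I/13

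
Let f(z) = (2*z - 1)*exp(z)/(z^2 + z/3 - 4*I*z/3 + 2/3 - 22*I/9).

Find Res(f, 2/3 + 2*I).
Write f(z) = P(z)/Q(z) with P(z) = (2*z - 1)*exp(z) and Q(z) = z^2 + z/3 - 4*I*z/3 + 2/3 - 22*I/9.
The denominator factors as Q(z) = (z + 1 + 2*I/3)*(z - 2/3 - 2*I), so z = 2/3 + 2*I is a simple zero of Q and P is analytic there; z = 2/3 + 2*I is therefore a simple pole and
  Res(f, z₀) = P(z₀)/Q'(z₀).

Q'(z) = 2*z + 1/3 - 4*I/3, so Q'(2/3 + 2*I) = 5/3 + 8*I/3.
P(2/3 + 2*I) = (1/3 + 4*I)*exp(2/3 + 2*I).

Res(f, 2/3 + 2*I) = ((1/3 + 4*I)*exp(2/3 + 2*I))/(5/3 + 8*I/3) = (101/89 + 52*I/89)*exp(2/3 + 2*I)

Final answer: (101/89 + 52*I/89)*exp(2/3 + 2*I)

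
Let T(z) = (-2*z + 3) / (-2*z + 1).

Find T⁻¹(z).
(z - 3)/(2*z - 2)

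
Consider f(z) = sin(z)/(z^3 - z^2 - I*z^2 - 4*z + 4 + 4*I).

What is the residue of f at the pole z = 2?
(1/8 + I/8)*sin(2)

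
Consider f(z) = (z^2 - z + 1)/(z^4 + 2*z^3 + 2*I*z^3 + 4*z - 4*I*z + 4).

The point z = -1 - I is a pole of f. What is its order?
Factor the denominator:
  z^4 + 2*z^3 + 2*I*z^3 + 4*z - 4*I*z + 4 = (z + 1 + I)^3*(z - 1 - I)

The numerator P(z) = z^2 - z + 1 has P(-1 - I) = 2 + 3*I ≠ 0, so no factor of (z + 1 + I) cancels.
Near z = -1 - I we can therefore write f(z) = g(z)/(z + 1 + I)^3 with g analytic at -1 - I and g(-1 - I) ≠ 0 (g is the numerator divided by the remaining denominator factors).

Hence z = -1 - I is a pole of order 3.

Final answer: 3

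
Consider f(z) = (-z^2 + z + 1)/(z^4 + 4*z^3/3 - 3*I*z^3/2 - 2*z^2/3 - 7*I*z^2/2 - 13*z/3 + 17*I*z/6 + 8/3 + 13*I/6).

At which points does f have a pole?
The singularities of f are the zeros of the denominator. Factoring,
  z^4 + 4*z^3/3 - 3*I*z^3/2 - 2*z^2/3 - 7*I*z^2/2 - 13*z/3 + 17*I*z/6 + 8/3 + 13*I/6 = (z - I)*(z + 1/3 - 3*I/2)*(z + 2 + I)*(z - 1)
so the candidates are z = I, z = -1/3 + 3*I/2, z = -2 - I, z = 1.

Check the numerator P(z) = -z^2 + z + 1 at each one:
  P(I) = 2 + I ≠ 0, so z = I is a (simple) pole.
  P(-1/3 + 3*I/2) = 101/36 + 5*I/2 ≠ 0, so z = -1/3 + 3*I/2 is a (simple) pole.
  P(-2 - I) = -4 - 5*I ≠ 0, so z = -2 - I is a (simple) pole.
  P(1) = 1 ≠ 0, so z = 1 is a (simple) pole.

Poles of f: {-2 - I, -1/3 + 3*I/2, I, 1}

Final answer: {-2 - I, -1/3 + 3*I/2, I, 1}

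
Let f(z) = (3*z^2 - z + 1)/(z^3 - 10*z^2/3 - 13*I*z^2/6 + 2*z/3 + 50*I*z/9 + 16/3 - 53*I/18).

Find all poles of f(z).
The singularities of f are the zeros of the denominator. Factoring,
  z^3 - 10*z^2/3 - 13*I*z^2/6 + 2*z/3 + 50*I*z/9 + 16/3 - 53*I/18 = (z - 2 + I/3)*(z + 2/3 - I)*(z - 2 - 3*I/2)
so the candidates are z = 2 - I/3, z = -2/3 + I, z = 2 + 3*I/2.

Check the numerator P(z) = 3*z^2 - z + 1 at each one:
  P(2 - I/3) = 32/3 - 11*I/3 ≠ 0, so z = 2 - I/3 is a (simple) pole.
  P(-2/3 + I) = -5*I ≠ 0, so z = -2/3 + I is a (simple) pole.
  P(2 + 3*I/2) = 17/4 + 33*I/2 ≠ 0, so z = 2 + 3*I/2 is a (simple) pole.

Poles of f: {-2/3 + I, 2 - I/3, 2 + 3*I/2}

Final answer: {-2/3 + I, 2 - I/3, 2 + 3*I/2}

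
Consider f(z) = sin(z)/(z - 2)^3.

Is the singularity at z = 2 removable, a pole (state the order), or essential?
Write f(z) = g(z)/(z - 2)^3 with g(z) = sin(z).
g is entire and g(2) = sin(2) ≠ 0, so no factor of (z - 2) cancels: the Laurent expansion of f about z = 2 starts at the power -3, i.e. lim_{z→z₀} (z - z₀)^3 f(z) = sin(2) is finite and nonzero.
So z = 2 is a pole of order 3.

Final answer: pole of order 3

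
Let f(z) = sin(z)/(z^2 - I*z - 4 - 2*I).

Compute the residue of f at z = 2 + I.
Write f(z) = P(z)/Q(z) with P(z) = sin(z) and Q(z) = z^2 - I*z - 4 - 2*I.
The denominator factors as Q(z) = (z - 2 - I)*(z + 2), so z = 2 + I is a simple zero of Q and P is analytic there; z = 2 + I is therefore a simple pole and
  Res(f, z₀) = P(z₀)/Q'(z₀).

Q'(z) = 2*z - I, so Q'(2 + I) = 4 + I.
P(2 + I) = sin(2 + I).

Res(f, 2 + I) = (sin(2 + I))/(4 + I) = (4/17 - I/17)*sin(2 + I)

Final answer: (4/17 - I/17)*sin(2 + I)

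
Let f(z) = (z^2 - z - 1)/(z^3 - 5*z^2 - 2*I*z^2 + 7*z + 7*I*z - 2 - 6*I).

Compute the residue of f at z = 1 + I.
-3/2 - I/2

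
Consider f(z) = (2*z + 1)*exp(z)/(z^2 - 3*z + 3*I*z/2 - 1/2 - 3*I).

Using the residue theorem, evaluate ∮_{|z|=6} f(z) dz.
By the residue theorem, ∮_C f(z) dz = 2πi · (sum of the residues of f at the poles inside |z| = 6).

The denominator factors as (z - 3 + I/2)*(z + I), so the singularities of f are simple poles at z = 3 - I/2, z = -I.
  |3 - I/2|² = 37/4 < 36 = 6², so this pole is inside the contour.
  |-I|² = 1 < 36 = 6², so this pole is inside the contour.

With P(z) = (2*z + 1)*exp(z) and Q(z) = z^2 - 3*z + 3*I*z/2 - 1/2 - 3*I, each pole is simple, so Res(f, z₀) = P(z₀)/Q'(z₀) with Q'(z) = 2*z - 3 + 3*I/2.
  Res(f, 3 - I/2) = P(3 - I/2)/Q'(3 - I/2) = ((7 - I)*exp(3 - I/2))/(3 + I/2) = (82/37 - 26*I/37)*exp(3 - I/2)
  Res(f, -I) = P(-I)/Q'(-I) = ((1 - 2*I)*exp(-I))/(-3 - I/2) = (-8/37 + 26*I/37)*exp(-I)

Sum of residues inside C: (82/37 - 26*I/37)*exp(3 - I/2) + (-8/37 + 26*I/37)*exp(-I)
∮_C f(z) dz = 2πi · ((82/37 - 26*I/37)*exp(3 - I/2) + (-8/37 + 26*I/37)*exp(-I)) = pi*(-52/37 - 16*I/37)*exp(-I) + pi*(52/37 + 164*I/37)*exp(3 - I/2)

Final answer: pi*(-52/37 - 16*I/37)*exp(-I) + pi*(52/37 + 164*I/37)*exp(3 - I/2)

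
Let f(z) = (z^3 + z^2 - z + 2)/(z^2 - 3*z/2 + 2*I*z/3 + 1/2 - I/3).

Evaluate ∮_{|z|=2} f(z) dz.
By the residue theorem, ∮_C f(z) dz = 2πi · (sum of the residues of f at the poles inside |z| = 2).

The denominator factors as (z - 1 + 2*I/3)*(z - 1/2), so the singularities of f are simple poles at z = 1 - 2*I/3, z = 1/2.
  |1 - 2*I/3|² = 13/9 < 4 = 2², so this pole is inside the contour.
  |1/2|² = 1/4 < 4 = 2², so this pole is inside the contour.

With P(z) = z^3 + z^2 - z + 2 and Q(z) = z^2 - 3*z/2 + 2*I*z/3 + 1/2 - I/3, each pole is simple, so Res(f, z₀) = P(z₀)/Q'(z₀) with Q'(z) = 2*z - 3/2 + 2*I/3.
  Res(f, 1 - 2*I/3) = P(1 - 2*I/3)/Q'(1 - 2*I/3) = (11/9 - 64*I/27)/(1/2 - 2*I/3) = 142/45 - 8*I/15
  Res(f, 1/2) = P(1/2)/Q'(1/2) = (15/8)/(-1/2 + 2*I/3) = -27/20 - 9*I/5

Sum of residues inside C: 65/36 - 7*I/3
∮_C f(z) dz = 2πi · (65/36 - 7*I/3) = pi*(14/3 + 65*I/18)

Final answer: pi*(14/3 + 65*I/18)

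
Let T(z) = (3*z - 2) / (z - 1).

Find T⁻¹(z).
Set w = T(z) = (3*z - 2) / (z - 1) and solve for z:
  w*(z - 1) = 3*z - 2
  -w + z*(w - 3) + 2 = 0
  z*(w - 3) = w - 2
  z = (2 - w)/(3 - w)
Renaming the variable, T⁻¹(z) = (-z + 2)/(-z + 3) = (z - 2)/(z - 3).
(Check: ad - bc = -1 ≠ 0, so T is invertible.)

Final answer: (z - 2)/(z - 3)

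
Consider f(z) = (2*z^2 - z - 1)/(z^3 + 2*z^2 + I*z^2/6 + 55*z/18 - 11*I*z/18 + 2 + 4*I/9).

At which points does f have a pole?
{-1 - I, -2/3 - 2*I/3, -1/3 + 3*I/2}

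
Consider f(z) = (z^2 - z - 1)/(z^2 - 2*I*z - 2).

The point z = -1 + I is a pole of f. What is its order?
Factor the denominator:
  z^2 - 2*I*z - 2 = (z + 1 - I)*(z - 1 - I)

The numerator P(z) = z^2 - z - 1 has P(-1 + I) = -3*I ≠ 0, so no factor of (z + 1 - I) cancels.
Near z = -1 + I we can therefore write f(z) = g(z)/(z + 1 - I) with g analytic at -1 + I and g(-1 + I) ≠ 0 (g is the numerator divided by the remaining denominator factors).

Hence z = -1 + I is a pole of order 1.

Final answer: 1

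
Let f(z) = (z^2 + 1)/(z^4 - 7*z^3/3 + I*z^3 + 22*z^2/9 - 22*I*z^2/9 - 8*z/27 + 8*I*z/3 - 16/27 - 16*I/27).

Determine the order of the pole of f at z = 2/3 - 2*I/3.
2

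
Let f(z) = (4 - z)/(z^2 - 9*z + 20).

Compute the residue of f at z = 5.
Write f(z) = P(z)/Q(z) with P(z) = 4 - z and Q(z) = z^2 - 9*z + 20.
The denominator factors as Q(z) = (z - 4)*(z - 5), so z = 5 is a simple zero of Q and P is analytic there; z = 5 is therefore a simple pole and
  Res(f, z₀) = P(z₀)/Q'(z₀).

Q'(z) = 2*z - 9, so Q'(5) = 1.
P(5) = -1.

Res(f, 5) = (-1)/(1) = -1

Final answer: -1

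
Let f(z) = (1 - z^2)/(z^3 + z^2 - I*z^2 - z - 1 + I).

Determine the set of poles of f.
The singularities of f are the zeros of the denominator. Factoring,
  z^3 + z^2 - I*z^2 - z - 1 + I = (z + 1)*(z + 1 - I)*(z - 1)
so the candidates are z = -1, z = -1 + I, z = 1.

Check the numerator P(z) = 1 - z^2 at each one:
  P(-1) = 0, so the factor (z + 1) cancels and z = -1 is only a removable singularity, not a pole.
  P(-1 + I) = 1 + 2*I ≠ 0, so z = -1 + I is a (simple) pole.
  P(1) = 0, so the factor (z - 1) cancels and z = 1 is only a removable singularity, not a pole.

Poles of f: {-1 + I}

Final answer: {-1 + I}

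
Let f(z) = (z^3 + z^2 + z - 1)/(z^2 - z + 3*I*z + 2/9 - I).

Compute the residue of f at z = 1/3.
Write f(z) = P(z)/Q(z) with P(z) = z^3 + z^2 + z - 1 and Q(z) = z^2 - z + 3*I*z + 2/9 - I.
The denominator factors as Q(z) = (z - 2/3 + 3*I)*(z - 1/3), so z = 1/3 is a simple zero of Q and P is analytic there; z = 1/3 is therefore a simple pole and
  Res(f, z₀) = P(z₀)/Q'(z₀).

Q'(z) = 2*z - 1 + 3*I, so Q'(1/3) = -1/3 + 3*I.
P(1/3) = -14/27.

Res(f, 1/3) = (-14/27)/(-1/3 + 3*I) = 7/369 + 7*I/41

Final answer: 7/369 + 7*I/41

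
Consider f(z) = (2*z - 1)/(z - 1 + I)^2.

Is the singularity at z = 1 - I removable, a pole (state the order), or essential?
pole of order 2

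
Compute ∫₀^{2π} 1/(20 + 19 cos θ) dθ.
Let J = ∫₀^{2π} dθ/(20 + 19 cos θ).
Put z = e^{iθ}: then cos θ = (z + 1/z)/2, dθ = dz/(iz), and z runs once counterclockwise around |z| = 1:
  J = ∮_{|z|=1} 1/(20 + 19*(z + 1/z)/2) · dz/(iz) = (2/i) ∮_{|z|=1} dz/(19*z^2 + 40*z + 19).
The roots of 19*z^2 + 40*z + 19 are z = (-20 ± sqrt(20^2 - 19^2))/19, with sqrt(39) = sqrt(39); their product is 1, so only z₊ = -20/19 + sqrt(39)/19 lies inside the unit circle (z₋ = -20/19 - sqrt(39)/19 lies outside).
z₊ is a simple zero of q(z) = 19*z^2 + 40*z + 19, so Res(1/q, z₊) = 1/q'(z₊) with q'(z) = 38*z + 40; and q'(z₊) = 19*(z₊ - z₋) = 2*sqrt(39).
Therefore J = (2/i) · 2πi · 1/(2*sqrt(39)) = 2*pi/(sqrt(39)) = 2*sqrt(39)*pi/39

Final answer: 2*sqrt(39)*pi/39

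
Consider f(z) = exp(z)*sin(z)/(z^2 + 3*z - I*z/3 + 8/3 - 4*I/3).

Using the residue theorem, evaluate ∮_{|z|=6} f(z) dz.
By the residue theorem, ∮_C f(z) dz = 2πi · (sum of the residues of f at the poles inside |z| = 6).

The denominator factors as (z + 2 + 2*I/3)*(z + 1 - I), so the singularities of f are simple poles at z = -2 - 2*I/3, z = -1 + I.
  |-2 - 2*I/3|² = 40/9 < 36 = 6², so this pole is inside the contour.
  |-1 + I|² = 2 < 36 = 6², so this pole is inside the contour.

With P(z) = exp(z)*sin(z) and Q(z) = z^2 + 3*z - I*z/3 + 8/3 - 4*I/3, each pole is simple, so Res(f, z₀) = P(z₀)/Q'(z₀) with Q'(z) = 2*z + 3 - I/3.
  Res(f, -2 - 2*I/3) = P(-2 - 2*I/3)/Q'(-2 - 2*I/3) = (-exp(-2 - 2*I/3)*sin(2 + 2*I/3))/(-1 - 5*I/3) = (9/34 - 15*I/34)*exp(-2 - 2*I/3)*sin(2 + 2*I/3)
  Res(f, -1 + I) = P(-1 + I)/Q'(-1 + I) = (-exp(-1 + I)*sin(1 - I))/(1 + 5*I/3) = (-9/34 + 15*I/34)*exp(-1 + I)*sin(1 - I)

Sum of residues inside C: (9/34 - 15*I/34)*exp(-2 - 2*I/3)*sin(2 + 2*I/3) + (-9/34 + 15*I/34)*exp(-1 + I)*sin(1 - I)
∮_C f(z) dz = 2πi · ((9/34 - 15*I/34)*exp(-2 - 2*I/3)*sin(2 + 2*I/3) + (-9/34 + 15*I/34)*exp(-1 + I)*sin(1 - I)) = pi*(-15/17 - 9*I/17)*exp(-1 + I)*sin(1 - I) + pi*(15/17 + 9*I/17)*exp(-2 - 2*I/3)*sin(2 + 2*I/3)

Final answer: pi*(-15/17 - 9*I/17)*exp(-1 + I)*sin(1 - I) + pi*(15/17 + 9*I/17)*exp(-2 - 2*I/3)*sin(2 + 2*I/3)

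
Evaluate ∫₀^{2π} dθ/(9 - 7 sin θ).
Call the integral J. The integrand is 2π-periodic and we integrate over a full period, so shifting θ does not change the value (θ → θ + π/2 turns sin θ into cos θ; θ → θ + π flips the sign of the trig term). Hence
  J = ∫₀^{2π} dθ/(9 + 7 cos θ).
Put z = e^{iθ}: then cos θ = (z + 1/z)/2, dθ = dz/(iz), and z runs once counterclockwise around |z| = 1:
  J = ∮_{|z|=1} 1/(9 + 7*(z + 1/z)/2) · dz/(iz) = (2/i) ∮_{|z|=1} dz/(7*z^2 + 18*z + 7).
The roots of 7*z^2 + 18*z + 7 are z = (-9 ± sqrt(9^2 - 7^2))/7, with sqrt(32) = 4*sqrt(2); their product is 1, so only z₊ = -9/7 + 4*sqrt(2)/7 lies inside the unit circle (z₋ = -9/7 - 4*sqrt(2)/7 lies outside).
z₊ is a simple zero of q(z) = 7*z^2 + 18*z + 7, so Res(1/q, z₊) = 1/q'(z₊) with q'(z) = 14*z + 18; and q'(z₊) = 7*(z₊ - z₋) = 8*sqrt(2).
Therefore J = (2/i) · 2πi · 1/(8*sqrt(2)) = 2*pi/(4*sqrt(2)) = sqrt(2)*pi/4

Final answer: sqrt(2)*pi/4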